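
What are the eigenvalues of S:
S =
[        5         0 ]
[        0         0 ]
λ = 0, 5

Solve det(S - λI) = 0. For a 2×2 matrix the characteristic equation is λ² - (trace)λ + det = 0.
trace(S) = a + d = 5 + 0 = 5.
det(S) = a*d - b*c = (5)*(0) - (0)*(0) = 0 - 0 = 0.
Characteristic equation: λ² - (5)λ + (0) = 0.
Discriminant = (5)² - 4*(0) = 25 - 0 = 25.
λ = (5 ± √25) / 2 = (5 ± 5) / 2 = 0, 5.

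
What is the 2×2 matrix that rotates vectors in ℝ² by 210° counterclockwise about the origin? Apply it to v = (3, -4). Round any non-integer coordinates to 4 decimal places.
R = [[-√3/2, 1/2], [-1/2, -√3/2]]; R·v = (-4.5981, 1.9641)

A counterclockwise rotation by angle θ in ℝ² has matrix R(θ) = [[cos θ, -sin θ], [sin θ, cos θ]].
For θ = 210°: cos θ = -√3/2, sin θ = -1/2.
R(210°) = [[-√3/2, 1/2], [-1/2, -√3/2]].
R·v = [-√3/2·3 + (1/2)·-4, -1/2·3 + -√3/2·-4] = (-4.5981, 1.9641).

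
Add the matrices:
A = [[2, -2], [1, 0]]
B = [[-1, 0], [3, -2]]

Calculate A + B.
[[1, -2], [4, -2]]

Add corresponding elements:
(2)+(-1)=1
(-2)+(0)=-2
(1)+(3)=4
(0)+(-2)=-2
A + B = [[1, -2], [4, -2]]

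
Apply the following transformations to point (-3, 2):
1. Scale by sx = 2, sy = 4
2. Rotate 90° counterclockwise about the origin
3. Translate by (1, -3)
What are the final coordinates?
(-7, -9)

Step 1: Scale → (-6, 8)
Step 2: Rotate 90° → (-8, -6)
Step 3: Translate → (-7, -9)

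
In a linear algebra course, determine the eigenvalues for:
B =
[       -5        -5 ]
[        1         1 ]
λ = -4, 0

Solve det(B - λI) = 0. For a 2×2 matrix the characteristic equation is λ² - (trace)λ + det = 0.
trace(B) = a + d = -5 + 1 = -4.
det(B) = a*d - b*c = (-5)*(1) - (-5)*(1) = -5 + 5 = 0.
Characteristic equation: λ² - (-4)λ + (0) = 0.
Discriminant = (-4)² - 4*(0) = 16 - 0 = 16.
λ = (-4 ± √16) / 2 = (-4 ± 4) / 2 = -4, 0.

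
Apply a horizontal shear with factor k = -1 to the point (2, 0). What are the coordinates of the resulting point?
(2, 0)

Shear matrix for horizontal shear with factor k = -1:
[[1, -1], [0, 1]]
Result: (2, 0) → (2, 0)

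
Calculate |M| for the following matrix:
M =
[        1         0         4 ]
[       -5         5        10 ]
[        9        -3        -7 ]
det(M) = -125

Expand along row 0 (cofactor expansion): det(M) = a*(e*i - f*h) - b*(d*i - f*g) + c*(d*h - e*g), where the 3×3 is [[a, b, c], [d, e, f], [g, h, i]].
Minor M_00 = (5)*(-7) - (10)*(-3) = -35 + 30 = -5.
Minor M_01 = (-5)*(-7) - (10)*(9) = 35 - 90 = -55.
Minor M_02 = (-5)*(-3) - (5)*(9) = 15 - 45 = -30.
det(M) = (1)*(-5) - (0)*(-55) + (4)*(-30) = -5 + 0 - 120 = -125.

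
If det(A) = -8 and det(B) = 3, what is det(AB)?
-24

Use the multiplicative property of determinants: det(AB) = det(A)*det(B).
det(AB) = (-8)*(3) = -24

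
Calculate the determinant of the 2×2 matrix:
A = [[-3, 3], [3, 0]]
-9

For A = [[a, b], [c, d]], det(A) = a*d - b*c.
det(A) = (-3)*(0) - (3)*(3) = 0 - 9 = -9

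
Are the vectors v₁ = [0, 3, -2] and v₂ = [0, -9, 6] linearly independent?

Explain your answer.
No, linearly dependent (v₂ = -3·v₁)

Check whether there is a scalar k with v₂ = k·v₁.
Comparing components, k = -3 satisfies -3·[0, 3, -2] = [0, -9, 6].
Since v₂ is a scalar multiple of v₁, the two vectors are linearly dependent.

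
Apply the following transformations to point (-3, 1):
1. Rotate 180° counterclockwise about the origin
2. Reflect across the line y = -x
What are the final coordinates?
(1, -3)

Step 1: Rotate 180° → (3, -1)
Step 2: Reflect across the line y = -x → (1, -3)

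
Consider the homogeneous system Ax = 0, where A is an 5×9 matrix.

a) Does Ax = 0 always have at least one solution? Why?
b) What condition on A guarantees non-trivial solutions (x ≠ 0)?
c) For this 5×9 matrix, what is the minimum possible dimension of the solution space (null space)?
a) Yes, x = 0 is always a solution. b) When A has linearly dependent columns (rank < n). c) Minimum nullity = 4.

a) x = 0 satisfies A·0 = 0, so the zero vector is always a solution.
b) Non-trivial solutions exist iff the columns of A are linearly dependent, equivalently rank(A) < n (the number of columns).
c) By rank-nullity, rank(A) + nullity(A) = n = 9. Since A has only 5 rows, rank(A) ≤ 5, so nullity(A) ≥ 9 - 5 = 4.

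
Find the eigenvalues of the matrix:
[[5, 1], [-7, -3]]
λ = -2 and λ = 4

Characteristic equation: det(A - λI) = 0
λ² - (trace)λ + (det) = 0
λ² - (2)λ + (-8) = 0
λ² - 2λ - 8 = 0
Solving: λ = -2, 4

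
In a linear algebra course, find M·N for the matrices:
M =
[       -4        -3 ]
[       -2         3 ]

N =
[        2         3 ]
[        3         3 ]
MN =
[      -17       -21 ]
[        5         3 ]

Matrix multiplication: (MN)[i][j] = sum over k of M[i][k] * N[k][j].
  (MN)[0][0] = (-4)*(2) + (-3)*(3) = -17
  (MN)[0][1] = (-4)*(3) + (-3)*(3) = -21
  (MN)[1][0] = (-2)*(2) + (3)*(3) = 5
  (MN)[1][1] = (-2)*(3) + (3)*(3) = 3
MN =
[      -17       -21 ]
[        5         3 ]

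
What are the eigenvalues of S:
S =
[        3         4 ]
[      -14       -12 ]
λ = -5, -4

Solve det(S - λI) = 0. For a 2×2 matrix the characteristic equation is λ² - (trace)λ + det = 0.
trace(S) = a + d = 3 - 12 = -9.
det(S) = a*d - b*c = (3)*(-12) - (4)*(-14) = -36 + 56 = 20.
Characteristic equation: λ² - (-9)λ + (20) = 0.
Discriminant = (-9)² - 4*(20) = 81 - 80 = 1.
λ = (-9 ± √1) / 2 = (-9 ± 1) / 2 = -5, -4.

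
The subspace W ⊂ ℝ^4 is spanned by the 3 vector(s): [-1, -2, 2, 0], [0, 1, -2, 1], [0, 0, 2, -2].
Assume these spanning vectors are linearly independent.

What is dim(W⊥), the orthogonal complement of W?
dim(W⊥) = 1

For any subspace W of ℝ^n, dim(W) + dim(W⊥) = n (the whole-space dimension).
Here the given 3 vectors are linearly independent, so dim(W) = 3.
Thus dim(W⊥) = n - dim(W) = 4 - 3 = 1.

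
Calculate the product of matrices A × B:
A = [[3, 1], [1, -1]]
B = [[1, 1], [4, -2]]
[[7, 1], [-3, 3]]

Matrix multiplication:
C[0][0] = 3×1 + 1×4 = 7
C[0][1] = 3×1 + 1×-2 = 1
C[1][0] = 1×1 + -1×4 = -3
C[1][1] = 1×1 + -1×-2 = 3
Result: [[7, 1], [-3, 3]]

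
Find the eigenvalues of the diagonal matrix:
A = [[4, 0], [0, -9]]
λ₁ = 4, λ₂ = -9

The characteristic polynomial of A is det(A - λI) = (4 - λ)(-9 - λ) = 0.
The roots are λ = 4 and λ = -9, so the eigenvalues are the diagonal entries.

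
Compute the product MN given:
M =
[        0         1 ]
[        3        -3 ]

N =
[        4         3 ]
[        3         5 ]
MN =
[        3         5 ]
[        3        -6 ]

Matrix multiplication: (MN)[i][j] = sum over k of M[i][k] * N[k][j].
  (MN)[0][0] = (0)*(4) + (1)*(3) = 3
  (MN)[0][1] = (0)*(3) + (1)*(5) = 5
  (MN)[1][0] = (3)*(4) + (-3)*(3) = 3
  (MN)[1][1] = (3)*(3) + (-3)*(5) = -6
MN =
[        3         5 ]
[        3        -6 ]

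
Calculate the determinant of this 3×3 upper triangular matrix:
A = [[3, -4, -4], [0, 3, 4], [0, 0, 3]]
27

The determinant of a triangular matrix is the product of its diagonal entries (the off-diagonal entries above the diagonal do not affect it).
det(A) = (3) * (3) * (3) = 27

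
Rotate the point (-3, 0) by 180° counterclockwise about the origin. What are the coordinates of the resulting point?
(3, 0)

Rotation matrix R(θ) = [[cos θ, -sin θ], [sin θ, cos θ]]; for θ = 180°:
R = [[-1, 0], [0, -1]]
Result: R × [-3, 0]ᵀ = [-1·-3 + (0)·0, 0·-3 + (-1)·0]ᵀ = (3, 0)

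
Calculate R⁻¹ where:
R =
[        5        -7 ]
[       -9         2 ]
det(R) = -53
R⁻¹ =
[    -2/53     -7/53 ]
[    -9/53     -5/53 ]

For a 2×2 matrix R = [[a, b], [c, d]] with det(R) ≠ 0, R⁻¹ = (1/det(R)) * [[d, -b], [-c, a]].
det(R) = (5)*(2) - (-7)*(-9) = 10 - 63 = -53.
R⁻¹ = (1/-53) * [[2, 7], [9, 5]].
Dividing each entry by -53 and reducing:
R⁻¹ =
[    -2/53     -7/53 ]
[    -9/53     -5/53 ]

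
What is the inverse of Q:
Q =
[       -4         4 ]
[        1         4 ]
det(Q) = -20
Q⁻¹ =
[     -1/5       1/5 ]
[     1/20       1/5 ]

For a 2×2 matrix Q = [[a, b], [c, d]] with det(Q) ≠ 0, Q⁻¹ = (1/det(Q)) * [[d, -b], [-c, a]].
det(Q) = (-4)*(4) - (4)*(1) = -16 - 4 = -20.
Q⁻¹ = (1/-20) * [[4, -4], [-1, -4]].
Dividing each entry by -20 and reducing:
Q⁻¹ =
[     -1/5       1/5 ]
[     1/20       1/5 ]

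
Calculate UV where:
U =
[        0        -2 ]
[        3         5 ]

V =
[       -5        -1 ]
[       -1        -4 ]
UV =
[        2         8 ]
[      -20       -23 ]

Matrix multiplication: (UV)[i][j] = sum over k of U[i][k] * V[k][j].
  (UV)[0][0] = (0)*(-5) + (-2)*(-1) = 2
  (UV)[0][1] = (0)*(-1) + (-2)*(-4) = 8
  (UV)[1][0] = (3)*(-5) + (5)*(-1) = -20
  (UV)[1][1] = (3)*(-1) + (5)*(-4) = -23
UV =
[        2         8 ]
[      -20       -23 ]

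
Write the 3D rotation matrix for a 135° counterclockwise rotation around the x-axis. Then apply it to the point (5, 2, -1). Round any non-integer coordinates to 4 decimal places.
R = [[1, 0, 0], [0, -√2/2, -√2/2], [0, √2/2, -√2/2]]; R·(5, 2, -1) = (5.0000, -0.7071, 2.1213)

Rotation matrix for 135° around x-axis:
cos(135°) = -√2/2, sin(135°) = √2/2
R = [[1, 0, 0], [0, -√2/2, -√2/2], [0, √2/2, -√2/2]]
Apply to (5, 2, -1): R·[5, 2, -1]ᵀ = (5.0000, -0.7071, 2.1213)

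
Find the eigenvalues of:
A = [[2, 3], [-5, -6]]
λ = -3, -1

Solve det(A - λI) = 0. For a 2×2 matrix this is λ² - (trace)λ + det = 0.
trace(A) = 2 - 6 = -4.
det(A) = (2)*(-6) - (3)*(-5) = -12 + 15 = 3.
Characteristic equation: λ² - (-4)λ + (3) = 0.
Discriminant: (-4)² - 4*(3) = 16 - 12 = 4.
Roots: λ = (-4 ± √4) / 2 = -3, -1.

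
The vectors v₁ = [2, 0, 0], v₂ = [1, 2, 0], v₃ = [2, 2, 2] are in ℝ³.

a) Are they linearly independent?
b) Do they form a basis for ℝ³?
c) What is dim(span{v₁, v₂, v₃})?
Yes independent, yes basis, dim = 3

Stack v₁, v₂, v₃ as rows of a 3×3 matrix.
[[2, 0, 0]; [1, 2, 0]; [2, 2, 2]] is already lower triangular with nonzero diagonal entries (2, 2, 2), so its determinant is the product of the diagonal entries, det = (2)·(2)·(2) = 8 ≠ 0, and the rows are linearly independent.
Three linearly independent vectors in ℝ³ form a basis for ℝ³, so dim(span{v₁,v₂,v₃}) = 3.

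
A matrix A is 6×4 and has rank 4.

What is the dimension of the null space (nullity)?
0

The rank-nullity theorem for an m×n matrix states:
rank(A) + nullity(A) = n (the number of columns).
Here n = 4 and rank(A) = 4, so nullity(A) = 4 - 4 = 0.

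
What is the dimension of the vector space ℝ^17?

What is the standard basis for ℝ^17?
Dimension = 17; standard basis = {e_1, e_2, e_3, …, e_17}

ℝ^17 is the space of 17-tuples of real numbers; its dimension is 17.
The standard basis consists of 17 vectors: e_1, e_2, e_3, …, e_17, where e_i is the vector with 1 in position i and 0 elsewhere.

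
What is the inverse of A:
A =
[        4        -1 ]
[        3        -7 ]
det(A) = -25
A⁻¹ =
[     7/25     -1/25 ]
[     3/25     -4/25 ]

For a 2×2 matrix A = [[a, b], [c, d]] with det(A) ≠ 0, A⁻¹ = (1/det(A)) * [[d, -b], [-c, a]].
det(A) = (4)*(-7) - (-1)*(3) = -28 + 3 = -25.
A⁻¹ = (1/-25) * [[-7, 1], [-3, 4]].
Dividing each entry by -25 and reducing:
A⁻¹ =
[     7/25     -1/25 ]
[     3/25     -4/25 ]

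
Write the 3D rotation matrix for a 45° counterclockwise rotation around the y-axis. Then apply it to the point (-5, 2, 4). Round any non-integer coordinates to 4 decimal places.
R = [[√2/2, 0, √2/2], [0, 1, 0], [-√2/2, 0, √2/2]]; R·(-5, 2, 4) = (-0.7071, 2.0000, 6.3640)

Rotation matrix for 45° around y-axis:
cos(45°) = √2/2, sin(45°) = √2/2
R = [[√2/2, 0, √2/2], [0, 1, 0], [-√2/2, 0, √2/2]]
Apply to (-5, 2, 4): R·[-5, 2, 4]ᵀ = (-0.7071, 2.0000, 6.3640)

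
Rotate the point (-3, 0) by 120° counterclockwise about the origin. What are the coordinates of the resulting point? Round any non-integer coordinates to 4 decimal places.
(1.5000, -2.5981)

Rotation matrix R(θ) = [[cos θ, -sin θ], [sin θ, cos θ]]; for θ = 120°:
R = [[-1/2, -√3/2], [√3/2, -1/2]]
Result: R × [-3, 0]ᵀ = [-1/2·-3 + (-√3/2)·0, √3/2·-3 + (-1/2)·0]ᵀ = (1.5000, -2.5981)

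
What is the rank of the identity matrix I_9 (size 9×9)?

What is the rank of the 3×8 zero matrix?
rank(I_9) = 9, rank(0) = 0

The identity I_9 has 9 columns that are the standard basis vectors e_1, …, e_9. These are linearly independent, so all 9 columns are pivots and rank(I_9) = 9.
The 3×8 zero matrix has every entry zero, so every row is the zero row and there are no pivots; rank(0) = 0.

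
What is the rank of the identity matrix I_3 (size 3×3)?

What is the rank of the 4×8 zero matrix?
rank(I_3) = 3, rank(0) = 0

The identity I_3 has 3 columns that are the standard basis vectors e_1, …, e_3. These are linearly independent, so all 3 columns are pivots and rank(I_3) = 3.
The 4×8 zero matrix has every entry zero, so every row is the zero row and there are no pivots; rank(0) = 0.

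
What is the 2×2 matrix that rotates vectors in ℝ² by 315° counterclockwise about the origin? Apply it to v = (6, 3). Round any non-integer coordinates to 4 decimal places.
R = [[√2/2, √2/2], [-√2/2, √2/2]]; R·v = (6.3640, -2.1213)

A counterclockwise rotation by angle θ in ℝ² has matrix R(θ) = [[cos θ, -sin θ], [sin θ, cos θ]].
For θ = 315°: cos θ = √2/2, sin θ = -√2/2.
R(315°) = [[√2/2, √2/2], [-√2/2, √2/2]].
R·v = [√2/2·6 + (√2/2)·3, -√2/2·6 + √2/2·3] = (6.3640, -2.1213).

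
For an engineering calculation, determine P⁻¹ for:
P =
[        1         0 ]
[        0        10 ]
det(P) = 10
P⁻¹ =
[        1         0 ]
[        0      1/10 ]

For a 2×2 matrix P = [[a, b], [c, d]] with det(P) ≠ 0, P⁻¹ = (1/det(P)) * [[d, -b], [-c, a]].
det(P) = (1)*(10) - (0)*(0) = 10 - 0 = 10.
P⁻¹ = (1/10) * [[10, 0], [0, 1]].
Dividing each entry by 10 and reducing:
P⁻¹ =
[        1         0 ]
[        0      1/10 ]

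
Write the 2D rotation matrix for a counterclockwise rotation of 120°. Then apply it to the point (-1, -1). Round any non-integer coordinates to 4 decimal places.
R = [[-1/2, -√3/2], [√3/2, -1/2]]; R·(-1, -1) = (1.3660, -0.3660)

Rotation matrix formula: R(θ) = [[cos θ, -sin θ], [sin θ, cos θ]]
For θ = 120°:
cos(120°) = -1/2
sin(120°) = √3/2
R = [[-1/2, -√3/2], [√3/2, -1/2]]
Apply to (-1, -1): [-1/2·-1 + (-√3/2)·-1, √3/2·-1 + -1/2·-1] = (1.3660, -0.3660)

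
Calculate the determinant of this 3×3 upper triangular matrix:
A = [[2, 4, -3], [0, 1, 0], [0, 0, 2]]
4

The determinant of a triangular matrix is the product of its diagonal entries (the off-diagonal entries above the diagonal do not affect it).
det(A) = (2) * (1) * (2) = 4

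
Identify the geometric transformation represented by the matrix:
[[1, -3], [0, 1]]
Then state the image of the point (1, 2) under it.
horizontal shear with factor -3; image of (1, 2) is (-5, 2)

The matrix [[1, k], [0, 1]] sends (x, y) to (x + -3y, y), leaving the y-coordinate fixed: a horizontal shear.
The matrix [[1, -3], [0, 1]] represents: horizontal shear with factor -3.
Applying it to (1, 2): [1·1 + -3·2, 0·1 + 1·2] = (-5, 2).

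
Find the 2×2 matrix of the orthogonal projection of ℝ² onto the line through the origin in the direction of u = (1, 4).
[[1/17, 4/17], [4/17, 16/17]]

The orthogonal projection onto the line spanned by a nonzero vector u = (a, b) has matrix P = (u uᵀ) / (uᵀ u) = (1/(a² + b²)) · [[a², ab], [ab, b²]].
Here u = (1, 4), so a² + b² = 1 + 16 = 17.
P = (1/17) · [[1, 4], [4, 16]] = [[1/17, 4/17], [4/17, 16/17]].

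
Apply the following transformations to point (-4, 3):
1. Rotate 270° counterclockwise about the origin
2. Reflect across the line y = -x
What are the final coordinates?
(-4, -3)

Step 1: Rotate 270° → (3, 4)
Step 2: Reflect across the line y = -x → (-4, -3)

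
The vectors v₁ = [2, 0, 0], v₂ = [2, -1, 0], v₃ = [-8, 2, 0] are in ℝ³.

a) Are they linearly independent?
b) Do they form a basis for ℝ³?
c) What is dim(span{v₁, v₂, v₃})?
Not independent, not a basis, dim(span) = 2

Check whether v₃ can be written as a linear combination of v₁ and v₂.
v₃ = (-2)·v₁ + (-2)·v₂ = [-8, 2, 0], so the three vectors are linearly dependent.
Thus they do not form a basis for ℝ³, and dim(span{v₁, v₂, v₃}) = 2 (spanned by v₁ and v₂).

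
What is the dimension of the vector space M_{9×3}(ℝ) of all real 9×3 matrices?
Dimension = 27

A real 9×3 matrix is determined by its 9·3 = 27 independent entries.
A standard basis is {E_ij : 1 ≤ i ≤ 9, 1 ≤ j ≤ 3}, where E_ij has a 1 in position (i, j) and 0 elsewhere — there are 27 such matrices, and they are linearly independent and span M_{9×3}(ℝ).
Therefore dim(M_{9×3}(ℝ)) = 27.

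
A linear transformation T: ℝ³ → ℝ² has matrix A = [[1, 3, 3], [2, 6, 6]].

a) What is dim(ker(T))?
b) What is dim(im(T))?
dim(ker) = 2, dim(im) = 1

Observe that row 2 = 2 × row 1 (so the rows are linearly dependent).
Thus rank(A) = 1 (only one linearly independent row).
dim(im(T)) = rank(A) = 1.
By the rank-nullity theorem applied to T: ℝ³ → ℝ², rank(A) + nullity(A) = 3 (the domain dimension), so dim(ker(T)) = 3 - 1 = 2.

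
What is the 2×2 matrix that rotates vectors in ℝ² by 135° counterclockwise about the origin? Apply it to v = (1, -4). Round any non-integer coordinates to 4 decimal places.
R = [[-√2/2, -√2/2], [√2/2, -√2/2]]; R·v = (2.1213, 3.5355)

A counterclockwise rotation by angle θ in ℝ² has matrix R(θ) = [[cos θ, -sin θ], [sin θ, cos θ]].
For θ = 135°: cos θ = -√2/2, sin θ = √2/2.
R(135°) = [[-√2/2, -√2/2], [√2/2, -√2/2]].
R·v = [-√2/2·1 + (-√2/2)·-4, √2/2·1 + -√2/2·-4] = (2.1213, 3.5355).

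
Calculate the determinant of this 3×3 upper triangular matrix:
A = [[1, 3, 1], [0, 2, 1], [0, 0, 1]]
2

The determinant of a triangular matrix is the product of its diagonal entries (the off-diagonal entries above the diagonal do not affect it).
det(A) = (1) * (2) * (1) = 2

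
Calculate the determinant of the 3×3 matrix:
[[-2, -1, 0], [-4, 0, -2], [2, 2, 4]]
-20

Expansion along first row:
det = -2·det([[0,-2],[2,4]]) - -1·det([[-4,-2],[2,4]]) + 0·det([[-4,0],[2,2]])
    = -2·(0·4 - -2·2) - -1·(-4·4 - -2·2) + 0·(-4·2 - 0·2)
    = -2·4 - -1·-12 + 0·-8
    = -8 + -12 + 0 = -20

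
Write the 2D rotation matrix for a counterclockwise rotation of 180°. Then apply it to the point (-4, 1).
R = [[-1, 0], [0, -1]]; R·(-4, 1) = (4, -1)

Rotation matrix formula: R(θ) = [[cos θ, -sin θ], [sin θ, cos θ]]
For θ = 180°:
cos(180°) = -1
sin(180°) = 0
R = [[-1, 0], [0, -1]]
Apply to (-4, 1): [-1·-4 + (0)·1, 0·-4 + -1·1] = (4, -1)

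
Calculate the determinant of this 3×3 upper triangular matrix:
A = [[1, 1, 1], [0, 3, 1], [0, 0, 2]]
6

The determinant of a triangular matrix is the product of its diagonal entries (the off-diagonal entries above the diagonal do not affect it).
det(A) = (1) * (3) * (2) = 6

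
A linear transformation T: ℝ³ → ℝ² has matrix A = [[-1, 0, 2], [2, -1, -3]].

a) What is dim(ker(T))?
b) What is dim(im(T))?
dim(ker) = 1, dim(im) = 2

The two rows are not scalar multiples of one another (no single k satisfies row 2 = k × row 1), so they are linearly independent.
Thus rank(A) = 2.
dim(im(T)) = rank(A) = 2.
By the rank-nullity theorem applied to T: ℝ³ → ℝ², rank(A) + nullity(A) = 3 (the domain dimension), so dim(ker(T)) = 3 - 2 = 1.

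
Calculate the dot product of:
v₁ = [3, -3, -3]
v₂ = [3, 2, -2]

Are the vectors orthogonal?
9, No

The dot product is the sum of products of corresponding components.
v₁·v₂ = (3)*(3) + (-3)*(2) + (-3)*(-2) = 9 - 6 + 6 = 9.
Two vectors are orthogonal iff their dot product is 0; here the dot product is 9, so the vectors are not orthogonal.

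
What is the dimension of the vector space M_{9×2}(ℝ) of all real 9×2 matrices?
Dimension = 18

A real 9×2 matrix is determined by its 9·2 = 18 independent entries.
A standard basis is {E_ij : 1 ≤ i ≤ 9, 1 ≤ j ≤ 2}, where E_ij has a 1 in position (i, j) and 0 elsewhere — there are 18 such matrices, and they are linearly independent and span M_{9×2}(ℝ).
Therefore dim(M_{9×2}(ℝ)) = 18.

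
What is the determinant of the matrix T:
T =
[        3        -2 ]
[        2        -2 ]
det(T) = -2

For a 2×2 matrix [[a, b], [c, d]], det = a*d - b*c.
det(T) = (3)*(-2) - (-2)*(2) = -6 + 4 = -2.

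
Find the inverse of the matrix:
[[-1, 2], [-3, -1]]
[[-1/7, -2/7], [3/7, -1/7]]

For [[a,b],[c,d]], inverse = (1/det)·[[d,-b],[-c,a]]
det = -1·-1 - 2·-3 = 7
Inverse = (1/7)·[[-1, -2], [3, -1]]
        = [[-1/7, -2/7], [3/7, -1/7]]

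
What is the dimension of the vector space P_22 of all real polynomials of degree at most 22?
Dimension = 23

A polynomial of degree at most 22 can be written as a₀ + a₁x + a₂x² + … + a_22x^22, with 23 free coefficients a₀, …, a_22.
The set {1, x, x², …, x^22} is a basis: it spans P_22 (every such polynomial is a linear combination of these) and is linearly independent (a polynomial is zero iff all its coefficients are zero).
Therefore dim(P_22) = 22 + 1 = 23.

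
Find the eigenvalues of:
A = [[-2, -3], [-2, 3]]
λ = -3, 4

Solve det(A - λI) = 0. For a 2×2 matrix this is λ² - (trace)λ + det = 0.
trace(A) = -2 + 3 = 1.
det(A) = (-2)*(3) - (-3)*(-2) = -6 - 6 = -12.
Characteristic equation: λ² - (1)λ + (-12) = 0.
Discriminant: (1)² - 4*(-12) = 1 + 48 = 49.
Roots: λ = (1 ± √49) / 2 = -3, 4.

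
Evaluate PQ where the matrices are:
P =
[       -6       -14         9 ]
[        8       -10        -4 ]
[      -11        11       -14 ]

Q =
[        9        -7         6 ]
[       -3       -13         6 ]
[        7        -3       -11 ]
PQ =
[       51       197      -219 ]
[       74        86        32 ]
[     -230       -24       154 ]

Matrix multiplication: (PQ)[i][j] = sum over k of P[i][k] * Q[k][j].
  (PQ)[0][0] = (-6)*(9) + (-14)*(-3) + (9)*(7) = 51
  (PQ)[0][1] = (-6)*(-7) + (-14)*(-13) + (9)*(-3) = 197
  (PQ)[0][2] = (-6)*(6) + (-14)*(6) + (9)*(-11) = -219
  (PQ)[1][0] = (8)*(9) + (-10)*(-3) + (-4)*(7) = 74
  (PQ)[1][1] = (8)*(-7) + (-10)*(-13) + (-4)*(-3) = 86
  (PQ)[1][2] = (8)*(6) + (-10)*(6) + (-4)*(-11) = 32
  (PQ)[2][0] = (-11)*(9) + (11)*(-3) + (-14)*(7) = -230
  (PQ)[2][1] = (-11)*(-7) + (11)*(-13) + (-14)*(-3) = -24
  (PQ)[2][2] = (-11)*(6) + (11)*(6) + (-14)*(-11) = 154
PQ =
[       51       197      -219 ]
[       74        86        32 ]
[     -230       -24       154 ]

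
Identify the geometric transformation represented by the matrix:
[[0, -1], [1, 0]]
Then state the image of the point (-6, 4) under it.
rotation by 90° counterclockwise; image of (-6, 4) is (-4, -6)

This matches the form [[cos θ, -sin θ], [sin θ, cos θ]] of a rotation matrix; reading off cos θ and sin θ gives the angle.
The matrix [[0, -1], [1, 0]] represents: rotation by 90° counterclockwise.
Applying it to (-6, 4): [0·-6 + -1·4, 1·-6 + 0·4] = (-4, -6).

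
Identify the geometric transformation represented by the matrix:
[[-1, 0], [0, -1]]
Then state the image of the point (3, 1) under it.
rotation by 180° (or reflection through origin); image of (3, 1) is (-3, -1)

This matches the form [[cos θ, -sin θ], [sin θ, cos θ]] of a rotation matrix; reading off cos θ and sin θ gives the angle.
The matrix [[-1, 0], [0, -1]] represents: rotation by 180° (or reflection through origin).
Applying it to (3, 1): [-1·3 + 0·1, 0·3 + -1·1] = (-3, -1).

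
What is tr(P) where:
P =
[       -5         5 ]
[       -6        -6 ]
tr(P) = -5 - 6 = -11

The trace of a square matrix is the sum of its diagonal entries.
Diagonal entries of P: P[0][0] = -5, P[1][1] = -6.
tr(P) = -5 - 6 = -11.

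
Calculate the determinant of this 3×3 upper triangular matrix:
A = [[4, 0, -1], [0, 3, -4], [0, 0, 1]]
12

The determinant of a triangular matrix is the product of its diagonal entries (the off-diagonal entries above the diagonal do not affect it).
det(A) = (4) * (3) * (1) = 12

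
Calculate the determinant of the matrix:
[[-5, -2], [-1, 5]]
-27

For a 2×2 matrix [[a, b], [c, d]], det = ad - bc
det = (-5)(5) - (-2)(-1) = -25 - 2 = -27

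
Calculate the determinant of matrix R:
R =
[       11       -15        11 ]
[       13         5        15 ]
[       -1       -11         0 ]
det(R) = 522

Expand along row 0 (cofactor expansion): det(R) = a*(e*i - f*h) - b*(d*i - f*g) + c*(d*h - e*g), where the 3×3 is [[a, b, c], [d, e, f], [g, h, i]].
Minor M_00 = (5)*(0) - (15)*(-11) = 0 + 165 = 165.
Minor M_01 = (13)*(0) - (15)*(-1) = 0 + 15 = 15.
Minor M_02 = (13)*(-11) - (5)*(-1) = -143 + 5 = -138.
det(R) = (11)*(165) - (-15)*(15) + (11)*(-138) = 1815 + 225 - 1518 = 522.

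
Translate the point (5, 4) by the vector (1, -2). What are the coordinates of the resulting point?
(6, 2)

Translation by (1, -2):
x' = 5 + 1 = 6
y' = 4 + -2 = 2
Homogeneous matrix: [[1, 0, 1], [0, 1, -2], [0, 0, 1]]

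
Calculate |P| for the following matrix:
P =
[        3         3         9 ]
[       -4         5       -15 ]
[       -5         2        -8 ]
det(P) = 252

Expand along row 0 (cofactor expansion): det(P) = a*(e*i - f*h) - b*(d*i - f*g) + c*(d*h - e*g), where the 3×3 is [[a, b, c], [d, e, f], [g, h, i]].
Minor M_00 = (5)*(-8) - (-15)*(2) = -40 + 30 = -10.
Minor M_01 = (-4)*(-8) - (-15)*(-5) = 32 - 75 = -43.
Minor M_02 = (-4)*(2) - (5)*(-5) = -8 + 25 = 17.
det(P) = (3)*(-10) - (3)*(-43) + (9)*(17) = -30 + 129 + 153 = 252.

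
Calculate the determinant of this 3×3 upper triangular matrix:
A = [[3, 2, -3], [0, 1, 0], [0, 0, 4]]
12

The determinant of a triangular matrix is the product of its diagonal entries (the off-diagonal entries above the diagonal do not affect it).
det(A) = (3) * (1) * (4) = 12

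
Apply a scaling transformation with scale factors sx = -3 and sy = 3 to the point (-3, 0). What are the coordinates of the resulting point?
(9, 0)

Scaling matrix:
[[-3, 0], [0, 3]]
Result: (-3 × -3, 0 × 3) = (9, 0)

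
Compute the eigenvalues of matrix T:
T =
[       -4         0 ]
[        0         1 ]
λ = -4, 1

Solve det(T - λI) = 0. For a 2×2 matrix the characteristic equation is λ² - (trace)λ + det = 0.
trace(T) = a + d = -4 + 1 = -3.
det(T) = a*d - b*c = (-4)*(1) - (0)*(0) = -4 - 0 = -4.
Characteristic equation: λ² - (-3)λ + (-4) = 0.
Discriminant = (-3)² - 4*(-4) = 9 + 16 = 25.
λ = (-3 ± √25) / 2 = (-3 ± 5) / 2 = -4, 1.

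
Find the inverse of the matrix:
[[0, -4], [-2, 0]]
[[0, -1/2], [-1/4, 0]]

For [[a,b],[c,d]], inverse = (1/det)·[[d,-b],[-c,a]]
det = 0·0 - -4·-2 = -8
Inverse = (1/-8)·[[0, 4], [2, 0]]
        = [[0, -1/2], [-1/4, 0]]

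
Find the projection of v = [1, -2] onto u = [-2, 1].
[8/5, -4/5]

The projection of v onto u is proj_u(v) = ((v·u) / (u·u)) · u.
v·u = (1)*(-2) + (-2)*(1) = -4.
u·u = (-2)*(-2) + (1)*(1) = 5.
coefficient = -4 / 5 = -4/5.
proj_u(v) = -4/5 · [-2, 1] = [8/5, -4/5].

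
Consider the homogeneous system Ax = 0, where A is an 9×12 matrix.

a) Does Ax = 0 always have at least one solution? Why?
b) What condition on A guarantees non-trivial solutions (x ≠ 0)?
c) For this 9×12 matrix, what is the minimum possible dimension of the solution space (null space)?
a) Yes, x = 0 is always a solution. b) When A has linearly dependent columns (rank < n). c) Minimum nullity = 3.

a) x = 0 satisfies A·0 = 0, so the zero vector is always a solution.
b) Non-trivial solutions exist iff the columns of A are linearly dependent, equivalently rank(A) < n (the number of columns).
c) By rank-nullity, rank(A) + nullity(A) = n = 12. Since A has only 9 rows, rank(A) ≤ 9, so nullity(A) ≥ 12 - 9 = 3.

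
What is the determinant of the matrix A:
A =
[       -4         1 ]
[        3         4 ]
det(A) = -19

For a 2×2 matrix [[a, b], [c, d]], det = a*d - b*c.
det(A) = (-4)*(4) - (1)*(3) = -16 - 3 = -19.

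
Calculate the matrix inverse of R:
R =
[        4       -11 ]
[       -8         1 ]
det(R) = -84
R⁻¹ =
[    -1/84    -11/84 ]
[    -2/21     -1/21 ]

For a 2×2 matrix R = [[a, b], [c, d]] with det(R) ≠ 0, R⁻¹ = (1/det(R)) * [[d, -b], [-c, a]].
det(R) = (4)*(1) - (-11)*(-8) = 4 - 88 = -84.
R⁻¹ = (1/-84) * [[1, 11], [8, 4]].
Dividing each entry by -84 and reducing:
R⁻¹ =
[    -1/84    -11/84 ]
[    -2/21     -1/21 ]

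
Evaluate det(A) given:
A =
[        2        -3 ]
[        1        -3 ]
det(A) = -3

For a 2×2 matrix [[a, b], [c, d]], det = a*d - b*c.
det(A) = (2)*(-3) - (-3)*(1) = -6 + 3 = -3.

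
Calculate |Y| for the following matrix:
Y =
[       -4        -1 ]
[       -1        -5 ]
det(Y) = 19

For a 2×2 matrix [[a, b], [c, d]], det = a*d - b*c.
det(Y) = (-4)*(-5) - (-1)*(-1) = 20 - 1 = 19.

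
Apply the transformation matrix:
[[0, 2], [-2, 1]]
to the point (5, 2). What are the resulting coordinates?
(4, -8)

Matrix multiplication:
[[0, 2], [-2, 1]] × [5, 2]ᵀ
= [0×5 + 2×2, -2×5 + 1×2]ᵀ
= [4.0000, -8.0000]ᵀ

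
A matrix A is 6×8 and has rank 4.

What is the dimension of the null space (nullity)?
4

The rank-nullity theorem for an m×n matrix states:
rank(A) + nullity(A) = n (the number of columns).
Here n = 8 and rank(A) = 4, so nullity(A) = 8 - 4 = 4.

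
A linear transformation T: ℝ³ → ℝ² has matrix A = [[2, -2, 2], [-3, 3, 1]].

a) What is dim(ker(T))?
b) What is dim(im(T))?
dim(ker) = 1, dim(im) = 2

The two rows are not scalar multiples of one another (no single k satisfies row 2 = k × row 1), so they are linearly independent.
Thus rank(A) = 2.
dim(im(T)) = rank(A) = 2.
By the rank-nullity theorem applied to T: ℝ³ → ℝ², rank(A) + nullity(A) = 3 (the domain dimension), so dim(ker(T)) = 3 - 2 = 1.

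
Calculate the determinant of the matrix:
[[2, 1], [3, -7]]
-17

For a 2×2 matrix [[a, b], [c, d]], det = ad - bc
det = (2)(-7) - (1)(3) = -14 - 3 = -17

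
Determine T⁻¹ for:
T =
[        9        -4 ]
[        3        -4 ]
det(T) = -24
T⁻¹ =
[      1/6      -1/6 ]
[      1/8      -3/8 ]

For a 2×2 matrix T = [[a, b], [c, d]] with det(T) ≠ 0, T⁻¹ = (1/det(T)) * [[d, -b], [-c, a]].
det(T) = (9)*(-4) - (-4)*(3) = -36 + 12 = -24.
T⁻¹ = (1/-24) * [[-4, 4], [-3, 9]].
Dividing each entry by -24 and reducing:
T⁻¹ =
[      1/6      -1/6 ]
[      1/8      -3/8 ]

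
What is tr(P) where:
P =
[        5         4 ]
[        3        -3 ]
tr(P) = 5 - 3 = 2

The trace of a square matrix is the sum of its diagonal entries.
Diagonal entries of P: P[0][0] = 5, P[1][1] = -3.
tr(P) = 5 - 3 = 2.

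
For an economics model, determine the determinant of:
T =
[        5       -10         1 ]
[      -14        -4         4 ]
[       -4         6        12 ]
det(T) = -1980

Expand along row 0 (cofactor expansion): det(T) = a*(e*i - f*h) - b*(d*i - f*g) + c*(d*h - e*g), where the 3×3 is [[a, b, c], [d, e, f], [g, h, i]].
Minor M_00 = (-4)*(12) - (4)*(6) = -48 - 24 = -72.
Minor M_01 = (-14)*(12) - (4)*(-4) = -168 + 16 = -152.
Minor M_02 = (-14)*(6) - (-4)*(-4) = -84 - 16 = -100.
det(T) = (5)*(-72) - (-10)*(-152) + (1)*(-100) = -360 - 1520 - 100 = -1980.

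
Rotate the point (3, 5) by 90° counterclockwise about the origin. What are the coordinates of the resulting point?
(-5, 3)

Rotation matrix R(θ) = [[cos θ, -sin θ], [sin θ, cos θ]]; for θ = 90°:
R = [[0, -1], [1, 0]]
Result: R × [3, 5]ᵀ = [0·3 + (-1)·5, 1·3 + (0)·5]ᵀ = (-5, 3)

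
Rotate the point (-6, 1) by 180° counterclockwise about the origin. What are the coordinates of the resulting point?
(6, -1)

Rotation matrix R(θ) = [[cos θ, -sin θ], [sin θ, cos θ]]; for θ = 180°:
R = [[-1, 0], [0, -1]]
Result: R × [-6, 1]ᵀ = [-1·-6 + (0)·1, 0·-6 + (-1)·1]ᵀ = (6, -1)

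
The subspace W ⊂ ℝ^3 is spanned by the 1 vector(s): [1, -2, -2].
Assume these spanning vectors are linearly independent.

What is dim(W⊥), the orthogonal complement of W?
dim(W⊥) = 2

For any subspace W of ℝ^n, dim(W) + dim(W⊥) = n (the whole-space dimension).
Here the given 1 vectors are linearly independent, so dim(W) = 1.
Thus dim(W⊥) = n - dim(W) = 3 - 1 = 2.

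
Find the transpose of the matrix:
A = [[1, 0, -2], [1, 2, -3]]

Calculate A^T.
[[1, 1], [0, 2], [-2, -3]]

The transpose sends entry (i,j) to (j,i); rows become columns.
Row 0 of A: [1, 0, -2] -> column 0 of A^T.
Row 1 of A: [1, 2, -3] -> column 1 of A^T.
A^T = [[1, 1], [0, 2], [-2, -3]]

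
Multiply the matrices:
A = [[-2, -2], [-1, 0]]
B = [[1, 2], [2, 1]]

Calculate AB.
[[-6, -6], [-1, -2]]

Each entry (i,j) of AB = sum over k of A[i][k]*B[k][j].
(AB)[0][0] = (-2)*(1) + (-2)*(2) = -6
(AB)[0][1] = (-2)*(2) + (-2)*(1) = -6
(AB)[1][0] = (-1)*(1) + (0)*(2) = -1
(AB)[1][1] = (-1)*(2) + (0)*(1) = -2
AB = [[-6, -6], [-1, -2]]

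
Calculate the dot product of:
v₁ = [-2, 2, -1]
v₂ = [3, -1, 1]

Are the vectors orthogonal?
-9, No

The dot product is the sum of products of corresponding components.
v₁·v₂ = (-2)*(3) + (2)*(-1) + (-1)*(1) = -6 - 2 - 1 = -9.
Two vectors are orthogonal iff their dot product is 0; here the dot product is -9, so the vectors are not orthogonal.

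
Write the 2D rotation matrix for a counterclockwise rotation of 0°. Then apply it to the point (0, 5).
R = [[1, 0], [0, 1]]; R·(0, 5) = (0, 5)

Rotation matrix formula: R(θ) = [[cos θ, -sin θ], [sin θ, cos θ]]
For θ = 0°:
cos(0°) = 1
sin(0°) = 0
R = [[1, 0], [0, 1]]
Apply to (0, 5): [1·0 + (0)·5, 0·0 + 1·5] = (0, 5)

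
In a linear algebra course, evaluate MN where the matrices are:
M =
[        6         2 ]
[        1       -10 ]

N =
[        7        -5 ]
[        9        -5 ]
MN =
[       60       -40 ]
[      -83        45 ]

Matrix multiplication: (MN)[i][j] = sum over k of M[i][k] * N[k][j].
  (MN)[0][0] = (6)*(7) + (2)*(9) = 60
  (MN)[0][1] = (6)*(-5) + (2)*(-5) = -40
  (MN)[1][0] = (1)*(7) + (-10)*(9) = -83
  (MN)[1][1] = (1)*(-5) + (-10)*(-5) = 45
MN =
[       60       -40 ]
[      -83        45 ]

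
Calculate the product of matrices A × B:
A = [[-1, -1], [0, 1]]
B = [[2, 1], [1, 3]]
[[-3, -4], [1, 3]]

Matrix multiplication:
C[0][0] = -1×2 + -1×1 = -3
C[0][1] = -1×1 + -1×3 = -4
C[1][0] = 0×2 + 1×1 = 1
C[1][1] = 0×1 + 1×3 = 3
Result: [[-3, -4], [1, 3]]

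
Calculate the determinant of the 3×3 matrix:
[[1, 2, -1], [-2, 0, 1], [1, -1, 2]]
9

Expansion along first row:
det = 1·det([[0,1],[-1,2]]) - 2·det([[-2,1],[1,2]]) + -1·det([[-2,0],[1,-1]])
    = 1·(0·2 - 1·-1) - 2·(-2·2 - 1·1) + -1·(-2·-1 - 0·1)
    = 1·1 - 2·-5 + -1·2
    = 1 + 10 + -2 = 9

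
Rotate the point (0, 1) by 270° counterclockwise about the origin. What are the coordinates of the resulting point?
(1, 0)

Rotation matrix R(θ) = [[cos θ, -sin θ], [sin θ, cos θ]]; for θ = 270°:
R = [[0, 1], [-1, 0]]
Result: R × [0, 1]ᵀ = [0·0 + (1)·1, -1·0 + (0)·1]ᵀ = (1, 0)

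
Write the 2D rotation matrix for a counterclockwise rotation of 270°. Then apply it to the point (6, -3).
R = [[0, 1], [-1, 0]]; R·(6, -3) = (-3, -6)

Rotation matrix formula: R(θ) = [[cos θ, -sin θ], [sin θ, cos θ]]
For θ = 270°:
cos(270°) = 0
sin(270°) = -1
R = [[0, 1], [-1, 0]]
Apply to (6, -3): [0·6 + (1)·-3, -1·6 + 0·-3] = (-3, -6)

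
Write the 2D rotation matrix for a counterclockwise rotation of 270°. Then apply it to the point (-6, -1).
R = [[0, 1], [-1, 0]]; R·(-6, -1) = (-1, 6)

Rotation matrix formula: R(θ) = [[cos θ, -sin θ], [sin θ, cos θ]]
For θ = 270°:
cos(270°) = 0
sin(270°) = -1
R = [[0, 1], [-1, 0]]
Apply to (-6, -1): [0·-6 + (1)·-1, -1·-6 + 0·-1] = (-1, 6)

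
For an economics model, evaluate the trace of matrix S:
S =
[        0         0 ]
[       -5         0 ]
tr(S) = 0 + 0 = 0

The trace of a square matrix is the sum of its diagonal entries.
Diagonal entries of S: S[0][0] = 0, S[1][1] = 0.
tr(S) = 0 + 0 = 0.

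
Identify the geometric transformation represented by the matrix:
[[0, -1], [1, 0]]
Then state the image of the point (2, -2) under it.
rotation by 90° counterclockwise; image of (2, -2) is (2, 2)

This matches the form [[cos θ, -sin θ], [sin θ, cos θ]] of a rotation matrix; reading off cos θ and sin θ gives the angle.
The matrix [[0, -1], [1, 0]] represents: rotation by 90° counterclockwise.
Applying it to (2, -2): [0·2 + -1·-2, 1·2 + 0·-2] = (2, 2).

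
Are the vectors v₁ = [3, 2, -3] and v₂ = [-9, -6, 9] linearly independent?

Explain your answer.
No, linearly dependent (v₂ = -3·v₁)

Check whether there is a scalar k with v₂ = k·v₁.
Comparing components, k = -3 satisfies -3·[3, 2, -3] = [-9, -6, 9].
Since v₂ is a scalar multiple of v₁, the two vectors are linearly dependent.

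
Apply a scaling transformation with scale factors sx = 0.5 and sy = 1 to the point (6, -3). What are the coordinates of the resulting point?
(3.0, -3)

Scaling matrix:
[[0.50, 0], [0, 1]]
Result: (6 × 0.5, -3 × 1) = (3.0, -3)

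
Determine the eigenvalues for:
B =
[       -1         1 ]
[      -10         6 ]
λ = 1, 4

Solve det(B - λI) = 0. For a 2×2 matrix the characteristic equation is λ² - (trace)λ + det = 0.
trace(B) = a + d = -1 + 6 = 5.
det(B) = a*d - b*c = (-1)*(6) - (1)*(-10) = -6 + 10 = 4.
Characteristic equation: λ² - (5)λ + (4) = 0.
Discriminant = (5)² - 4*(4) = 25 - 16 = 9.
λ = (5 ± √9) / 2 = (5 ± 3) / 2 = 1, 4.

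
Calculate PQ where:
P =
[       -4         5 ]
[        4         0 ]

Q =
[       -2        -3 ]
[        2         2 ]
PQ =
[       18        22 ]
[       -8       -12 ]

Matrix multiplication: (PQ)[i][j] = sum over k of P[i][k] * Q[k][j].
  (PQ)[0][0] = (-4)*(-2) + (5)*(2) = 18
  (PQ)[0][1] = (-4)*(-3) + (5)*(2) = 22
  (PQ)[1][0] = (4)*(-2) + (0)*(2) = -8
  (PQ)[1][1] = (4)*(-3) + (0)*(2) = -12
PQ =
[       18        22 ]
[       -8       -12 ]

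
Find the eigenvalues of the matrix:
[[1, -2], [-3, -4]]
λ = -5 and λ = 2

Characteristic equation: det(A - λI) = 0
λ² - (trace)λ + (det) = 0
λ² - (-3)λ + (-10) = 0
λ² + 3λ - 10 = 0
Solving: λ = -5, 2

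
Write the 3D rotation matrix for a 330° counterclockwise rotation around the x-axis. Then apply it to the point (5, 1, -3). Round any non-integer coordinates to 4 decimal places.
R = [[1, 0, 0], [0, √3/2, 1/2], [0, -1/2, √3/2]]; R·(5, 1, -3) = (5.0000, -0.6340, -3.0981)

Rotation matrix for 330° around x-axis:
cos(330°) = √3/2, sin(330°) = -1/2
R = [[1, 0, 0], [0, √3/2, 1/2], [0, -1/2, √3/2]]
Apply to (5, 1, -3): R·[5, 1, -3]ᵀ = (5.0000, -0.6340, -3.0981)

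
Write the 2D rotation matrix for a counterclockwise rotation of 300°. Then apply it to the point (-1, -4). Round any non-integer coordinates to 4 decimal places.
R = [[1/2, √3/2], [-√3/2, 1/2]]; R·(-1, -4) = (-3.9641, -1.1340)

Rotation matrix formula: R(θ) = [[cos θ, -sin θ], [sin θ, cos θ]]
For θ = 300°:
cos(300°) = 1/2
sin(300°) = -√3/2
R = [[1/2, √3/2], [-√3/2, 1/2]]
Apply to (-1, -4): [1/2·-1 + (√3/2)·-4, -√3/2·-1 + 1/2·-4] = (-3.9641, -1.1340)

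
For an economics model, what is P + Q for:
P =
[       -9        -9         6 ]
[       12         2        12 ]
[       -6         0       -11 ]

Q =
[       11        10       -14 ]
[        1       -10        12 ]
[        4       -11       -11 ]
P + Q =
[        2         1        -8 ]
[       13        -8        24 ]
[       -2       -11       -22 ]

Matrix addition is elementwise: (P+Q)[i][j] = P[i][j] + Q[i][j].
  (P+Q)[0][0] = (-9) + (11) = 2
  (P+Q)[0][1] = (-9) + (10) = 1
  (P+Q)[0][2] = (6) + (-14) = -8
  (P+Q)[1][0] = (12) + (1) = 13
  (P+Q)[1][1] = (2) + (-10) = -8
  (P+Q)[1][2] = (12) + (12) = 24
  (P+Q)[2][0] = (-6) + (4) = -2
  (P+Q)[2][1] = (0) + (-11) = -11
  (P+Q)[2][2] = (-11) + (-11) = -22
P + Q =
[        2         1        -8 ]
[       13        -8        24 ]
[       -2       -11       -22 ]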